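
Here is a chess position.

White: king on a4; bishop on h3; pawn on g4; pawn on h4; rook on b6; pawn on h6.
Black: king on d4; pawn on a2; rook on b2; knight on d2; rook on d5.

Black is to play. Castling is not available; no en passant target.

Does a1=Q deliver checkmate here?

yes

After a1=Q: white king on a4; in check: yes, from the black queen on a1.
King squares — a3: attacked by Qa1; b3: attacked by Rb2; b4: attacked by Rb2; a5: attacked by Qa1; b5: attacked by Rb2.
White has no legal moves → checkmate.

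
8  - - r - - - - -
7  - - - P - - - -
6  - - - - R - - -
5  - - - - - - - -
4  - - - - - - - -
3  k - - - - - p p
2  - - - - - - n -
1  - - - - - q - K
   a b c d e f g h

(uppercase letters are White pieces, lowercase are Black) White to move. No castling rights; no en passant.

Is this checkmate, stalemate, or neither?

checkmate

White to move; white king on h1.
In check: yes, from the black queen on f1.
King squares — g1: attacked by Qf1; g2: attacked by Qf1; h2: attacked by Pg3.
Legal moves for White: none.
In check with no legal moves → checkmate.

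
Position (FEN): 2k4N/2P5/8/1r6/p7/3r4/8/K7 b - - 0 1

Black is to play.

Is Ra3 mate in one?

After Ra3: white king on a1; in check: yes, from the black rook on a3.
King squares — b1: attacked by Rb5; a2: attacked by Ra3; b2: attacked by Rb5.
White has no legal moves → checkmate.

yes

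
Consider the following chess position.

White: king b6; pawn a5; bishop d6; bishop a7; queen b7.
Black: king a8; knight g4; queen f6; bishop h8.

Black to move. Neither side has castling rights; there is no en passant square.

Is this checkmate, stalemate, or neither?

checkmate

Black to move; black king on a8.
In check: yes, from the white queen on b7.
King squares — a7: attacked by Kb6; b7: attacked by Kb6; b8: attacked by Bd6.
Legal moves for Black: none.
In check with no legal moves → checkmate.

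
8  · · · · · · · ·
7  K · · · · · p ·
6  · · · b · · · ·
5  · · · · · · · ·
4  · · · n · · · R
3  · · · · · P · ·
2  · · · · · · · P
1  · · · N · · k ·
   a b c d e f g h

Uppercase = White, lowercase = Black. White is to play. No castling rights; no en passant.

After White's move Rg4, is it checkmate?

no

After Rg4: black king on g1; in check: yes, from the white rook on g4.
Black has 4 legal replies: Kxh2, Kh1, Kf1, Bg3.
In check but a legal move exists → not checkmate.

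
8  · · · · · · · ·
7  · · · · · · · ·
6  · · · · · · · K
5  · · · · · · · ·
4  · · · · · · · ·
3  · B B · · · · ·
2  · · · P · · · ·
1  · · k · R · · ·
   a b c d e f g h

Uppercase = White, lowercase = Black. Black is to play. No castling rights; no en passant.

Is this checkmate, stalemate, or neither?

checkmate

Black to move; black king on c1.
In check: yes, from the white rook on e1.
King squares — b1: attacked by Re1; d1: attacked by Re1; b2: attacked by Bc3; c2: attacked by Bb3; d2: attacked by Bc3.
Legal moves for Black: none.
In check with no legal moves → checkmate.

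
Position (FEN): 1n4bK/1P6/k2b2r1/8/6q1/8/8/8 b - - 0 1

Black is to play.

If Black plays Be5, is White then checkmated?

After Be5: white king on h8; in check: yes, from the black bishop on e5.
King squares — g7: attacked by Be5; h7: attacked by Bg8; g8: attacked by Rg6.
White has no legal moves → checkmate.

yes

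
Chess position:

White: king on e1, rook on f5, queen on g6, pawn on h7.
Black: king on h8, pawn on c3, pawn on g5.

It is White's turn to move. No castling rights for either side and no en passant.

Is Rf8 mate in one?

yes

After Rf8: black king on h8; in check: yes, from the white rook on f8.
King squares — g7: attacked by Qg6; h7: attacked by Qg6; g8: attacked by Qg6.
Black has no legal moves → checkmate.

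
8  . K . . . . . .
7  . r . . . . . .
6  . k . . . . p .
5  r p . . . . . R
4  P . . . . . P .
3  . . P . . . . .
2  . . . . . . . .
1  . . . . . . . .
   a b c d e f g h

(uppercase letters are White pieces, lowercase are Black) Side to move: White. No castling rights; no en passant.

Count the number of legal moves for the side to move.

White to move; king on b8.
In check: yes, from the black rook on b7.
Legal moves: Kc8.
Count: 1.

1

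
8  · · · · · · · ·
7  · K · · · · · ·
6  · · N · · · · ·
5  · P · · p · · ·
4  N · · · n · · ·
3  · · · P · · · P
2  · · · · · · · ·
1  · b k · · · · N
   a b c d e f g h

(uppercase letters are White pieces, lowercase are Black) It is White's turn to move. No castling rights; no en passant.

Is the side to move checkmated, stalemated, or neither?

neither

White to move; white king on b7.
In check: no.
Legal moves for White include: Kc8, Kb8, Ka8, Kc7, Ka7, Kb6, Ka6, Nd8, Nb8, Ne7, Na7, Nxe5, Na5, Nd4, Nb4, Nb6, Nc5, Nc3, ... (list truncated; more exist).
White has legal moves and is not in check → neither.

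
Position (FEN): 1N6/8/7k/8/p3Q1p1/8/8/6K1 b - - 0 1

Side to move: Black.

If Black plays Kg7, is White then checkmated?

no

After Kg7: white king on g1; in check: no.
White is not in check, so this cannot be checkmate.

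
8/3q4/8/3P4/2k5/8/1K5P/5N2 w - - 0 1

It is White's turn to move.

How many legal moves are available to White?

White to move; king on b2.
In check: no.
Legal moves: Ka3, Kc2, Ka2, Kc1, Kb1, Ka1, Ng3, Ne3+, Nd2+, d6, h3, h4.
Count: 12.

12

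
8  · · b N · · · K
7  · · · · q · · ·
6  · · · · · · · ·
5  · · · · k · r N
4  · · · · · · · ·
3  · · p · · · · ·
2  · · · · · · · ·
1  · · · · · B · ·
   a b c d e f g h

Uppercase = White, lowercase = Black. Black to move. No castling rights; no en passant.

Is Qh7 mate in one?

no

After Qh7: white king on h8; in check: yes, from the black queen on h7.
White has 1 legal reply: Kxh7.
In check but a legal move exists → not checkmate.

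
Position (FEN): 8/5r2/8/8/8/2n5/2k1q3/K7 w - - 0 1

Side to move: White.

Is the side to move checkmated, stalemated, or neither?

stalemate

White to move; white king on a1.
In check: no.
King squares — b1: attacked by Kc2; a2: attacked by Nc3; b2: attacked by Kc2.
Legal moves for White: none.
Not in check and no legal moves → stalemate.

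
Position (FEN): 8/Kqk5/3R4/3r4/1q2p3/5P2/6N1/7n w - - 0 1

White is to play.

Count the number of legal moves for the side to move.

White to move; king on a7.
In check: yes, from the black queen on b7.
Legal moves: none.
Count: 0.

0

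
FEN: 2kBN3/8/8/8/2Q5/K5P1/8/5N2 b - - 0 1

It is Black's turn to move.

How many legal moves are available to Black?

Black to move; king on c8.
In check: yes, from the white queen on c4.
Legal moves: Kxd8, Kb8, Kd7, Kb7.
Count: 4.

4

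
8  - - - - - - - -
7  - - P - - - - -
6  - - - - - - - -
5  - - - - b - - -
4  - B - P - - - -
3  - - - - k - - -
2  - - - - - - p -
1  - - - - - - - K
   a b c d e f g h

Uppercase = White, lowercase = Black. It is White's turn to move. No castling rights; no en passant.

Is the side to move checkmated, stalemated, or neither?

White to move; white king on h1.
In check: yes, from the black pawn on g2.
Legal moves for White: Kxg2, Kg1.
White is in check but has 2 legal moves → neither.

neither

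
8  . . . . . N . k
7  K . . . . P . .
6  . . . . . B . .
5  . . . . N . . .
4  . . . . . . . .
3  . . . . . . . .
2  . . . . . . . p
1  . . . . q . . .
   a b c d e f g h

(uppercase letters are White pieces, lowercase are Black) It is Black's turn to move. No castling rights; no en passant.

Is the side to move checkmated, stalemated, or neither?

Black to move; black king on h8.
In check: yes, from the white bishop on f6.
King squares — g7: attacked by Bf6; h7: attacked by Nf8; g8: attacked by Pf7.
Legal moves for Black: none.
In check with no legal moves → checkmate.

checkmate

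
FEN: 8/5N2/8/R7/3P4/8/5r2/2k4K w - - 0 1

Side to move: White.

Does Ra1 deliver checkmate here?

no

After Ra1: black king on c1; in check: yes, from the white rook on a1.
Black has 3 legal replies: Kd2, Kc2, Kb2.
In check but a legal move exists → not checkmate.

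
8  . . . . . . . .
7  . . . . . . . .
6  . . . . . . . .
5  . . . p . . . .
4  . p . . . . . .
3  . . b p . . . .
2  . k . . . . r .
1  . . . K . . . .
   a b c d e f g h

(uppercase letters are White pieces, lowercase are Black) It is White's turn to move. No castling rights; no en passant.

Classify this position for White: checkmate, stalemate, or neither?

White to move; white king on d1.
In check: no.
King squares — c1: attacked by Kb2; e1: attacked by Bc3; c2: attacked by Kb2; d2: attacked by Rg2; e2: attacked by Rg2.
Legal moves for White: none.
Not in check and no legal moves → stalemate.

stalemate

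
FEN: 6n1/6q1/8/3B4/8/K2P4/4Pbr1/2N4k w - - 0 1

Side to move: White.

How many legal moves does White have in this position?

White to move; king on a3.
In check: no.
Legal moves: Bxg8, Ba8, Bf7, Bb7, Be6, Bc6, Be4, Bc4, Bf3, Bb3, Bxg2+, Ba2, Kb4, Ka4, Kb3, Ka2, Nb3, Na2, d4, e3, e4.
Count: 21.

21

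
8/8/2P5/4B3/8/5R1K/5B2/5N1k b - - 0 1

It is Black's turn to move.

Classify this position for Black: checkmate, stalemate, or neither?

Black to move; black king on h1.
In check: no.
King squares — g1: attacked by Bf2; g2: attacked by Kh3; h2: attacked by Nf1.
Legal moves for Black: none.
Not in check and no legal moves → stalemate.

stalemate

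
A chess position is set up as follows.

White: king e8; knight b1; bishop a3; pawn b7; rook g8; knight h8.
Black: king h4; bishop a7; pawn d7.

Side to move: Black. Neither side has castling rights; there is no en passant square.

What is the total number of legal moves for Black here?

Black to move; king on h4.
In check: no.
Legal moves: Bb8, Bb6, Bc5, Bd4, Be3, Bf2, Bg1, Kh5, Kh3, d6, d5.
Count: 11.

11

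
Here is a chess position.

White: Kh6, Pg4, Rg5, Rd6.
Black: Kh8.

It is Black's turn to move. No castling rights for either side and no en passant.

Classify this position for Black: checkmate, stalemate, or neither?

stalemate

Black to move; black king on h8.
In check: no.
King squares — g7: attacked by Rg5; h7: attacked by Kh6; g8: attacked by Rg5.
Legal moves for Black: none.
Not in check and no legal moves → stalemate.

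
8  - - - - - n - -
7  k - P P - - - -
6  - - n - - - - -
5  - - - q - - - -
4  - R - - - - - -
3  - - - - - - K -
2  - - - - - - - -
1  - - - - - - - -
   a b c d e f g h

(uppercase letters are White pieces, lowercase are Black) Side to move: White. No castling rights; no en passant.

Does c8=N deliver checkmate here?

After c8=N: black king on a7; in check: yes, from the white knight on c8.
Black has 2 legal replies: Ka8, Ka6.
In check but a legal move exists → not checkmate.

no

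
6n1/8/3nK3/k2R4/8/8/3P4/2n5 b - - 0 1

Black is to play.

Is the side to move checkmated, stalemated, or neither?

Black to move; black king on a5.
In check: yes, from the white rook on d5.
King squares — a4: available; b4: available; b5: attacked by Rd5; a6: available; b6: available.
Legal moves for Black: Kb6, Ka6, Kb4, Ka4, Nb5.
Black is in check but has 5 legal moves → neither.

neither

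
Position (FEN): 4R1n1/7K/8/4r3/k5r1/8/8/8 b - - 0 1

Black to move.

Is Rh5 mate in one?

yes

After Rh5: white king on h7; in check: yes, from the black rook on h5.
King squares — g6: attacked by Rg4; h6: attacked by Rh5; g7: attacked by Rg4; g8: attacked by Rg4; h8: attacked by Rh5.
White has no legal moves → checkmate.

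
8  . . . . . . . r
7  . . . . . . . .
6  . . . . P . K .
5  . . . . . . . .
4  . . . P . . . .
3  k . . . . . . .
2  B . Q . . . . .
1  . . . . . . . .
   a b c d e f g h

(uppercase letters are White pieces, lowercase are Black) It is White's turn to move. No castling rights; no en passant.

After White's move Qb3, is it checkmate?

yes

After Qb3: black king on a3; in check: yes, from the white queen on b3.
King squares — a2: attacked by Qb3; b2: attacked by Qb3; b3: attacked by Ba2; a4: attacked by Qb3; b4: attacked by Qb3.
Black has no legal moves → checkmate.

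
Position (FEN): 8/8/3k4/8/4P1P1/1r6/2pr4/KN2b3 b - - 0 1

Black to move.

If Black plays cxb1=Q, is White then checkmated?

yes

After cxb1=Q: white king on a1; in check: yes, from the black queen on b1.
King squares — b1: attacked by Rb3; a2: attacked by Qb1; b2: attacked by Qb1.
White has no legal moves → checkmate.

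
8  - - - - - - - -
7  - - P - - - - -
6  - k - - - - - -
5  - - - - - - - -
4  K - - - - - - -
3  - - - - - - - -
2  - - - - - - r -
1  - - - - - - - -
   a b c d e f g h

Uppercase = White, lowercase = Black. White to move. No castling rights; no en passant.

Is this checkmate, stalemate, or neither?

neither

White to move; white king on a4.
In check: no.
Legal moves for White: Kb4, Kb3, Ka3, c8=Q, c8=R, c8=B, c8=N+.
White has 7 legal moves and is not in check → neither.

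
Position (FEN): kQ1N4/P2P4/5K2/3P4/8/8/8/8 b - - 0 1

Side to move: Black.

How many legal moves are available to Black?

Black to move; king on a8.
In check: yes, from the white queen on b8.
Legal moves: none.
Count: 0.

0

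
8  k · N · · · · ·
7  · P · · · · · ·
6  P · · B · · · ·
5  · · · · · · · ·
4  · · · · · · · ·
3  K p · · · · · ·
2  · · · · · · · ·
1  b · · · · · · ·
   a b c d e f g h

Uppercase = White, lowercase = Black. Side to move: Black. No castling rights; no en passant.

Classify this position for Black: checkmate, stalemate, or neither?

checkmate

Black to move; black king on a8.
In check: yes, from the white pawn on b7.
King squares — a7: attacked by Nc8; b7: attacked by Pa6; b8: attacked by Bd6.
Legal moves for Black: none.
In check with no legal moves → checkmate.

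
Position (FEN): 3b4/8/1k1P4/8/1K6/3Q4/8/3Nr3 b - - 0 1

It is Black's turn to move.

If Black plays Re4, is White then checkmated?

After Re4: white king on b4; in check: yes, from the black rook on e4.
White has 6 legal replies: Kc3, Kb3, Ka3, Qxe4, Qd4+, Qc4.
In check but a legal move exists → not checkmate.

no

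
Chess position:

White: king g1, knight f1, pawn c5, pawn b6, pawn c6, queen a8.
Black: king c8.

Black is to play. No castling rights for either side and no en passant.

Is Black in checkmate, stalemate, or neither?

Black to move; black king on c8.
In check: yes, from the white queen on a8.
King squares — b7: attacked by Pc6; c7: attacked by Pb6; d7: attacked by Pc6; b8: attacked by Qa8; d8: attacked by Qa8.
Legal moves for Black: none.
In check with no legal moves → checkmate.

checkmate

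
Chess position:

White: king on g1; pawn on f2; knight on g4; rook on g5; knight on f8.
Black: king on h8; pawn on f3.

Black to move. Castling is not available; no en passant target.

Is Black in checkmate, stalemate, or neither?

stalemate

Black to move; black king on h8.
In check: no.
King squares — g7: attacked by Rg5; h7: attacked by Nf8; g8: attacked by Rg5.
Legal moves for Black: none.
Not in check and no legal moves → stalemate.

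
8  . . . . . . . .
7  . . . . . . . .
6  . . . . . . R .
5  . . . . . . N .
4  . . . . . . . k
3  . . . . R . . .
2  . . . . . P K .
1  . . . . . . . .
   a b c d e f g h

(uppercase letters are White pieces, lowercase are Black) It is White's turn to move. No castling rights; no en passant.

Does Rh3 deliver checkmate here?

After Rh3: black king on h4; in check: yes, from the white rook on h3.
Black has 1 legal reply: Kg4.
In check but a legal move exists → not checkmate.

no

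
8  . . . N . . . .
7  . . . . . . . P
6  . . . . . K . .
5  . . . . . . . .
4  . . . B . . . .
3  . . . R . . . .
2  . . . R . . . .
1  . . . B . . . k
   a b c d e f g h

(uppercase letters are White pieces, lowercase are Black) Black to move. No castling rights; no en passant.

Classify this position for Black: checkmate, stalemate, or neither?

stalemate

Black to move; black king on h1.
In check: no.
King squares — g1: attacked by Bd4; g2: attacked by Rd2; h2: attacked by Rd2.
Legal moves for Black: none.
Not in check and no legal moves → stalemate.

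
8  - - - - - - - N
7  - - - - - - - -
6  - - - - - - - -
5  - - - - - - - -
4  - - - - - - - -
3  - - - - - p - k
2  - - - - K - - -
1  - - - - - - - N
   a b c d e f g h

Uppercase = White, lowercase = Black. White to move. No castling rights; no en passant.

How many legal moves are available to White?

8

White to move; king on e2.
In check: yes, from the black pawn on f3.
Legal moves: Kxf3, Ke3, Kd3, Kf2, Kd2, Kf1, Ke1, Kd1.
Count: 8.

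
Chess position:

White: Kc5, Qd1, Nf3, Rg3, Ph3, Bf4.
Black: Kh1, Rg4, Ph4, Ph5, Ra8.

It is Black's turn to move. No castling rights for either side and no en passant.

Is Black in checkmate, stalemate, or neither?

checkmate

Black to move; black king on h1.
In check: yes, from the white queen on d1.
King squares — g1: attacked by Qd1; g2: attacked by Rg3; h2: attacked by Nf3.
Legal moves for Black: none.
In check with no legal moves → checkmate.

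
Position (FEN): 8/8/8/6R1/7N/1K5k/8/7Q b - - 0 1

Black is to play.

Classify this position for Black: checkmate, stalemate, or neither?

checkmate

Black to move; black king on h3.
In check: yes, from the white queen on h1.
King squares — g2: attacked by Qh1; h2: attacked by Qh1; g3: attacked by Rg5; g4: attacked by Rg5; h4: attacked by Qh1.
Legal moves for Black: none.
In check with no legal moves → checkmate.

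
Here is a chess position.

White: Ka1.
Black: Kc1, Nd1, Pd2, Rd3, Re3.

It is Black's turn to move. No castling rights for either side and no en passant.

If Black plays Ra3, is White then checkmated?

yes

After Ra3: white king on a1; in check: yes, from the black rook on a3.
King squares — b1: attacked by Kc1; a2: attacked by Ra3; b2: attacked by Kc1.
White has no legal moves → checkmate.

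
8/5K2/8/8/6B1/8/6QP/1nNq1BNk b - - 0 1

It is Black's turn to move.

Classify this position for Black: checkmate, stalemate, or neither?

Black to move; black king on h1.
In check: yes, from the white queen on g2.
King squares — g1: attacked by Qg2; g2: attacked by Bf1; h2: attacked by Qg2.
Legal moves for Black: none.
In check with no legal moves → checkmate.

checkmate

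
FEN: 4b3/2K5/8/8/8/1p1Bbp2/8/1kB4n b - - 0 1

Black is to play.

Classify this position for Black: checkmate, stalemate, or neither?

neither

Black to move; black king on b1.
In check: yes, from the white bishop on d3.
King squares — a1: available; c1: available; a2: available; b2: attacked by Bc1; c2: attacked by Bd3.
Legal moves for Black: Ka2, Kxc1, Ka1.
Black is in check but has 3 legal moves → neither.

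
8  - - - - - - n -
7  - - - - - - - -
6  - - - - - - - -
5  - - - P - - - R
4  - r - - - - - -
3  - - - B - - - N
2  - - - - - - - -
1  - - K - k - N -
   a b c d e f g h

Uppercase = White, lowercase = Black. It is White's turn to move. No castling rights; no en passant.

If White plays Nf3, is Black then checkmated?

yes

After Nf3: black king on e1; in check: yes, from the white knight on f3.
King squares — d1: attacked by Kc1; f1: attacked by Bd3; d2: attacked by Kc1; e2: attacked by Bd3; f2: attacked by Nh3.
Black has no legal moves → checkmate.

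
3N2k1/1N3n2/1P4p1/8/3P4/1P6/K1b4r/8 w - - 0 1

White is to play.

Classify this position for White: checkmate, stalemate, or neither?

neither

White to move; white king on a2.
In check: no.
Legal moves for White: Nxf7, Ne6, Nc6, Nd6, Nc5, Na5, Ka3, Kb2, Ka1, d5, b4.
White has 11 legal moves and is not in check → neither.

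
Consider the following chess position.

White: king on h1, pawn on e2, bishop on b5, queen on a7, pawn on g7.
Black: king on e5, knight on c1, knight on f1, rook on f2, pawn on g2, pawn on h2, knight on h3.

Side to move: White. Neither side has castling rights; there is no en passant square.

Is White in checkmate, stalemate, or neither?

White to move; white king on h1.
In check: yes, from the black pawn on g2.
King squares — g1: attacked by Ph2; g2: attacked by Rf2; h2: attacked by Nf1.
Legal moves for White: none.
In check with no legal moves → checkmate.

checkmate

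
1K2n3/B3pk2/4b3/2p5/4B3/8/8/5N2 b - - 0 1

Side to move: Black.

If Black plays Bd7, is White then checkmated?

no

After Bd7: white king on b8; in check: no.
White is not in check, so this cannot be checkmate.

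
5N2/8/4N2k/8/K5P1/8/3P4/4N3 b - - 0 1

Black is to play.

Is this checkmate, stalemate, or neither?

Black to move; black king on h6.
In check: no.
King squares — g5: attacked by Ne6; h5: attacked by Pg4; g6: attacked by Nf8; g7: attacked by Ne6; h7: attacked by Nf8.
Legal moves for Black: none.
Not in check and no legal moves → stalemate.

stalemate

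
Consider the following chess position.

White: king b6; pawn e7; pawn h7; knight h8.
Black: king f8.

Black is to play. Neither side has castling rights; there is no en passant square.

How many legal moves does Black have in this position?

3

Black to move; king on f8.
In check: yes, from the white pawn on e7.
Legal moves: Ke8, Kg7, Kxe7.
Count: 3.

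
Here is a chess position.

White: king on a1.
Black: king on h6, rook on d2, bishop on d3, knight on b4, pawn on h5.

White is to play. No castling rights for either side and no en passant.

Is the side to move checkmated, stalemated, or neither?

stalemate

White to move; white king on a1.
In check: no.
King squares — b1: attacked by Bd3; a2: attacked by Rd2; b2: attacked by Rd2.
Legal moves for White: none.
Not in check and no legal moves → stalemate.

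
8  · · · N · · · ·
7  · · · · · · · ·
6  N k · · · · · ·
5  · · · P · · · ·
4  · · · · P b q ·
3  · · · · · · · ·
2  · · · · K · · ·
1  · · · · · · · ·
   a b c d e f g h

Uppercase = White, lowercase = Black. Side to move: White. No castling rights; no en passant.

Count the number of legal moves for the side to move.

White to move; king on e2.
In check: yes, from the black queen on g4.
Legal moves: Kd3, Kf2, Kf1, Ke1.
Count: 4.

4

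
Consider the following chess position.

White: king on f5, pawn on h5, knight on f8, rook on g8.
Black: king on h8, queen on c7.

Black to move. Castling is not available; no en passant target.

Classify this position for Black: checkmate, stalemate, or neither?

neither

Black to move; black king on h8.
In check: yes, from the white rook on g8.
King squares — g7: attacked by Rg8; h7: attacked by Nf8; g8: available.
Legal moves for Black: Kxg8.
Black is in check but has 1 legal move → neither.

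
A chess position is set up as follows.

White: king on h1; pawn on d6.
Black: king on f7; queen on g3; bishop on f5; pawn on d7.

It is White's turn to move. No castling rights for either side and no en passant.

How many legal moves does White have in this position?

White to move; king on h1.
In check: no.
Legal moves: none.
Count: 0.

0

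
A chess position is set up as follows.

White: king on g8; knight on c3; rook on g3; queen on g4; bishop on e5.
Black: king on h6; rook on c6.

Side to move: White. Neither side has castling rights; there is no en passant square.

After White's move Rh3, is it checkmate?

yes

After Rh3: black king on h6; in check: yes, from the white rook on h3.
King squares — g5: attacked by Qg4; h5: attacked by Rh3; g6: attacked by Qg4; g7: attacked by Qg4; h7: attacked by Rh3.
Black has no legal moves → checkmate.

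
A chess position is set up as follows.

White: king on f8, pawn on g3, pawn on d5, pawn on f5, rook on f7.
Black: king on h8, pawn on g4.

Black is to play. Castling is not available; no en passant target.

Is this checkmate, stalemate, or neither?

stalemate

Black to move; black king on h8.
In check: no.
King squares — g7: attacked by Rf7; h7: attacked by Rf7; g8: attacked by Kf8.
Legal moves for Black: none.
Not in check and no legal moves → stalemate.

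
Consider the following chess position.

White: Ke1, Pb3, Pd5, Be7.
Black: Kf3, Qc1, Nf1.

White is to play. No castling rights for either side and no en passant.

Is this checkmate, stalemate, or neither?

checkmate

White to move; white king on e1.
In check: yes, from the black queen on c1.
King squares — d1: attacked by Qc1; f1: attacked by Qc1; d2: attacked by Qc1; e2: attacked by Kf3; f2: attacked by Kf3.
Legal moves for White: none.
In check with no legal moves → checkmate.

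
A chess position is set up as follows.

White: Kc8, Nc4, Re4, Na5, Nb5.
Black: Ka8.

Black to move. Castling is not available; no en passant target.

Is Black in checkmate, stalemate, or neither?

Black to move; black king on a8.
In check: no.
King squares — a7: attacked by Nb5; b7: attacked by Na5; b8: attacked by Kc8.
Legal moves for Black: none.
Not in check and no legal moves → stalemate.

stalemate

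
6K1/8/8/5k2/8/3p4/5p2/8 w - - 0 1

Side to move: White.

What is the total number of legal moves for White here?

White to move; king on g8.
In check: no.
Legal moves: Kh8, Kf8, Kh7, Kg7, Kf7.
Count: 5.

5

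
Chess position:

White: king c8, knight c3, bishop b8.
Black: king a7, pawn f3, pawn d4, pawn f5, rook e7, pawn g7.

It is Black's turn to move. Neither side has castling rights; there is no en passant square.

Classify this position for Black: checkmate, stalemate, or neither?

Black to move; black king on a7.
In check: yes, from the white bishop on b8.
King squares — a6: available; b6: available; b7: attacked by Kc8; a8: available; b8: attacked by Kc8.
Legal moves for Black: Ka8, Kb6, Ka6.
Black is in check but has 3 legal moves → neither.

neither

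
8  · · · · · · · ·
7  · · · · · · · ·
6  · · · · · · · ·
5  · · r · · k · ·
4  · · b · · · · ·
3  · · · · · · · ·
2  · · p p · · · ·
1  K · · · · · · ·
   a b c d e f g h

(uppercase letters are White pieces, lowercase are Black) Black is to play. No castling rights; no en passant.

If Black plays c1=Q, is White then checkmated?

yes

After c1=Q: white king on a1; in check: yes, from the black queen on c1.
King squares — b1: attacked by Qc1; a2: attacked by Bc4; b2: attacked by Qc1.
White has no legal moves → checkmate.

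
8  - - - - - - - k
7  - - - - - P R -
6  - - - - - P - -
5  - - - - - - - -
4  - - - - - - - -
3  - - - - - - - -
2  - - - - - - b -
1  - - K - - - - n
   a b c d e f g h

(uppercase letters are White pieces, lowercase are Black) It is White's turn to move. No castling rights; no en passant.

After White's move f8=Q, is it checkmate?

yes

After f8=Q: black king on h8; in check: yes, from the white queen on f8.
King squares — g7: attacked by Pf6; h7: attacked by Rg7; g8: attacked by Rg7.
Black has no legal moves → checkmate.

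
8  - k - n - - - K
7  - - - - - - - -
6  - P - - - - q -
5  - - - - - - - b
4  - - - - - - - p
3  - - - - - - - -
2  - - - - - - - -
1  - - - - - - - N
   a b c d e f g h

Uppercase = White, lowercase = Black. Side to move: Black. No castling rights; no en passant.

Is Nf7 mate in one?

After Nf7: white king on h8; in check: yes, from the black knight on f7.
King squares — g7: attacked by Qg6; h7: attacked by Qg6; g8: attacked by Qg6.
White has no legal moves → checkmate.

yes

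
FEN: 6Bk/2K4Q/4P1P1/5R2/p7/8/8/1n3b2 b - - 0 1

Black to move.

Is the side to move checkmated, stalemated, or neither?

checkmate

Black to move; black king on h8.
In check: yes, from the white queen on h7.
King squares — g7: attacked by Qh7; h7: attacked by Pg6; g8: attacked by Qh7.
Legal moves for Black: none.
In check with no legal moves → checkmate.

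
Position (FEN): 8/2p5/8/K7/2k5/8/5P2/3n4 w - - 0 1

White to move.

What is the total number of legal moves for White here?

White to move; king on a5.
In check: no.
Legal moves: Ka6, Ka4, f3, f4.
Count: 4.

4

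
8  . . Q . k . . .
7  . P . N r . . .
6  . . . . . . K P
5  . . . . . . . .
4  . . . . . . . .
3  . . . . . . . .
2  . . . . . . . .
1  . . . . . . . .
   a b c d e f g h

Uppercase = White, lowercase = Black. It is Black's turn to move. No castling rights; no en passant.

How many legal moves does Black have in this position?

Black to move; king on e8.
In check: yes, from the white queen on c8.
Legal moves: none.
Count: 0.

0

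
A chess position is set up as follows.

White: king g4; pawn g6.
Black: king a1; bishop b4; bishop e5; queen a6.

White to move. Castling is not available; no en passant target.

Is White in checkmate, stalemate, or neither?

neither

White to move; white king on g4.
In check: no.
Legal moves for White: Kh5, Kg5, Kf5, Kh4, Kh3, Kf3, g7.
White has 7 legal moves and is not in check → neither.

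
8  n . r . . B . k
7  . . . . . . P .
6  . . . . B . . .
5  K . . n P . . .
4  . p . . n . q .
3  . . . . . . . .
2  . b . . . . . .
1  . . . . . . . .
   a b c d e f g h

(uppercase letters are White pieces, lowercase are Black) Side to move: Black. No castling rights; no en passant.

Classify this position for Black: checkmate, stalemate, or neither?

neither

Black to move; black king on h8.
In check: yes, from the white pawn on g7.
Legal moves for Black: Kh7, Qxg7.
Black is in check but has 2 legal moves → neither.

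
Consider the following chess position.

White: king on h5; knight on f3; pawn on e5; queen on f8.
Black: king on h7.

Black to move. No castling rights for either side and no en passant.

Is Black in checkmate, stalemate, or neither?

Black to move; black king on h7.
In check: no.
King squares — g6: attacked by Kh5; h6: attacked by Kh5; g7: attacked by Qf8; g8: attacked by Qf8; h8: attacked by Qf8.
Legal moves for Black: none.
Not in check and no legal moves → stalemate.

stalemate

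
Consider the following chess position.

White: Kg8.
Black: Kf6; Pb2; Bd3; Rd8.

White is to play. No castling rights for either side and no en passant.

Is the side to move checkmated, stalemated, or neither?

White to move; white king on g8.
In check: yes, from the black rook on d8.
King squares — f7: attacked by Kf6; g7: attacked by Kf6; h7: attacked by Bd3; f8: attacked by Rd8; h8: attacked by Rd8.
Legal moves for White: none.
In check with no legal moves → checkmate.

checkmate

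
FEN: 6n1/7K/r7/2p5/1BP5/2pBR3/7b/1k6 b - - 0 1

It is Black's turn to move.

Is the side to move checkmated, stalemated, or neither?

neither

Black to move; black king on b1.
In check: yes, from the white bishop on d3.
King squares — a1: available; c1: available; a2: available; b2: available; c2: attacked by Bd3.
Legal moves for Black: Kb2, Ka2, Kc1, Ka1, c2.
Black is in check but has 5 legal moves → neither.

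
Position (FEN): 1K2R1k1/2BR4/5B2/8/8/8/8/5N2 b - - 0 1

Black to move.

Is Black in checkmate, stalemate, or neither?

checkmate

Black to move; black king on g8.
In check: yes, from the white rook on e8.
King squares — f7: attacked by Rd7; g7: attacked by Bf6; h7: attacked by Rd7; f8: attacked by Re8; h8: attacked by Bf6.
Legal moves for Black: none.
In check with no legal moves → checkmate.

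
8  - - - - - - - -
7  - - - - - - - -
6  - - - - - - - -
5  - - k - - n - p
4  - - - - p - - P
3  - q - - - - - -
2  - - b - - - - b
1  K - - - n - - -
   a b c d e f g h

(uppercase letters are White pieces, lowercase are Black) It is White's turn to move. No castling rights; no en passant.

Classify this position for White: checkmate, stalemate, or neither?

stalemate

White to move; white king on a1.
In check: no.
King squares — b1: attacked by Bc2; a2: attacked by Qb3; b2: attacked by Qb3.
Legal moves for White: none.
Not in check and no legal moves → stalemate.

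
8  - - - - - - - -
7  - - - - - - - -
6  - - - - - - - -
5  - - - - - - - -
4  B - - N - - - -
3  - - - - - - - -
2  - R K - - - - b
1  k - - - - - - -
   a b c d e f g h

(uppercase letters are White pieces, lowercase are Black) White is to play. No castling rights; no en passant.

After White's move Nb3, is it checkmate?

yes

After Nb3: black king on a1; in check: yes, from the white knight on b3.
King squares — b1: attacked by Rb2; a2: attacked by Rb2; b2: attacked by Kc2.
Black has no legal moves → checkmate.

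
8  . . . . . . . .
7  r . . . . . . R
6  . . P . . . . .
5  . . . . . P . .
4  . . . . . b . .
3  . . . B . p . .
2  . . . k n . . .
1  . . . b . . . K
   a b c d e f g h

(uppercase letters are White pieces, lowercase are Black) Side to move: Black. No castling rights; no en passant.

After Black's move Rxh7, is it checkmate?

After Rxh7: white king on h1; in check: yes, from the black rook on h7.
King squares — g1: attacked by Ne2; g2: attacked by Pf3; h2: attacked by Bf4.
White has no legal moves → checkmate.

yes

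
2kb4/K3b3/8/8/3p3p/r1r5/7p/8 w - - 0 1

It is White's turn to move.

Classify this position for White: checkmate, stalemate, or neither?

checkmate

White to move; white king on a7.
In check: yes, from the black rook on a3.
King squares — a6: attacked by Ra3; b6: attacked by Bd8; b7: attacked by Kc8; a8: attacked by Ra3; b8: attacked by Kc8.
Legal moves for White: none.
In check with no legal moves → checkmate.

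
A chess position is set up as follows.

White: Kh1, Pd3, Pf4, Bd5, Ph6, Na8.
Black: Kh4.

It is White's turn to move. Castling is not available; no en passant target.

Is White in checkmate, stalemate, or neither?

neither

White to move; white king on h1.
In check: no.
Legal moves for White include: Nc7, Nb6, Bg8, Bf7, Bb7, Be6, Bc6, Be4, Bc4, Bf3, Bb3, Bg2, Ba2, Kh2, Kg2, Kg1, h7, f5, ... (list truncated; more exist).
White has legal moves and is not in check → neither.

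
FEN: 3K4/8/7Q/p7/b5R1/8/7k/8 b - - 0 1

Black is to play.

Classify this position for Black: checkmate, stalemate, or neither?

checkmate

Black to move; black king on h2.
In check: yes, from the white queen on h6.
King squares — g1: attacked by Rg4; h1: attacked by Qh6; g2: attacked by Rg4; g3: attacked by Rg4; h3: attacked by Qh6.
Legal moves for Black: none.
In check with no legal moves → checkmate.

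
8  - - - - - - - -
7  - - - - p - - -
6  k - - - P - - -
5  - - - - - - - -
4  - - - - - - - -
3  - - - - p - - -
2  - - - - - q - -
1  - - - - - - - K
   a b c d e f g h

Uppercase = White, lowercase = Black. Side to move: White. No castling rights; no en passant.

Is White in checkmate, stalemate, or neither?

stalemate

White to move; white king on h1.
In check: no.
King squares — g1: attacked by Qf2; g2: attacked by Qf2; h2: attacked by Qf2.
Legal moves for White: none.
Not in check and no legal moves → stalemate.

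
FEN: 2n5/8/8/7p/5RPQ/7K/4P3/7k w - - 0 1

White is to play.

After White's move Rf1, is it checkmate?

After Rf1: black king on h1; in check: yes, from the white rook on f1.
King squares — g1: attacked by Rf1; g2: attacked by Kh3; h2: attacked by Kh3.
Black has no legal moves → checkmate.

yes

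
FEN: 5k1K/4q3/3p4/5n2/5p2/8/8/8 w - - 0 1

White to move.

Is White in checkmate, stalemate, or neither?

stalemate

White to move; white king on h8.
In check: no.
King squares — g7: attacked by Nf5; h7: attacked by Qe7; g8: attacked by Kf8.
Legal moves for White: none.
Not in check and no legal moves → stalemate.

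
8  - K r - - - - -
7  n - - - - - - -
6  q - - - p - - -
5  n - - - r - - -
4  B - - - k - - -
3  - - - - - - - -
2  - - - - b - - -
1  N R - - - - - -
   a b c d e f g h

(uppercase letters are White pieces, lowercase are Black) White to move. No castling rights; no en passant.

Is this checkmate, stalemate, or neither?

White to move; white king on b8.
In check: yes, from the black rook on c8.
King squares — a7: attacked by Qa6; b7: attacked by Na5; c7: attacked by Rc8; a8: attacked by Rc8; c8: attacked by Qa6.
Legal moves for White: none.
In check with no legal moves → checkmate.

checkmate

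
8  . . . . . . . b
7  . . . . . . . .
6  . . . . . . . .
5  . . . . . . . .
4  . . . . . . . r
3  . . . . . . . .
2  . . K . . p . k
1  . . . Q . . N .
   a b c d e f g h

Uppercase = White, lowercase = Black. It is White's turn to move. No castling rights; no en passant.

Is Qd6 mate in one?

After Qd6: black king on h2; in check: yes, from the white queen on d6.
Black has 5 legal replies: Kg2, Kh1, Kxg1, Be5, Rf4.
In check but a legal move exists → not checkmate.

no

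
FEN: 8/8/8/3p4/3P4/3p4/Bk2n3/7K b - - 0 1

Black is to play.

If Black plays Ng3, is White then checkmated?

After Ng3: white king on h1; in check: yes, from the black knight on g3.
White has 3 legal replies: Kh2, Kg2, Kg1.
In check but a legal move exists → not checkmate.

no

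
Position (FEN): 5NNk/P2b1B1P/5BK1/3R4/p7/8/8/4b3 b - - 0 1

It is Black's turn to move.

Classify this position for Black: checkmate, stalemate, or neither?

checkmate

Black to move; black king on h8.
In check: yes, from the white bishop on f6.
King squares — g7: attacked by Bf6; h7: attacked by Kg6; g8: attacked by Bf7.
Legal moves for Black: none.
In check with no legal moves → checkmate.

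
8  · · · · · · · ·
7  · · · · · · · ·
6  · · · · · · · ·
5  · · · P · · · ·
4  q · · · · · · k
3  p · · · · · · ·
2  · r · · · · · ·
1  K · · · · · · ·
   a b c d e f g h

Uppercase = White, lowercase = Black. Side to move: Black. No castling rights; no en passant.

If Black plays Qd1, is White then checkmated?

After Qd1: white king on a1; in check: yes, from the black queen on d1.
King squares — b1: attacked by Qd1; a2: attacked by Rb2; b2: attacked by Pa3.
White has no legal moves → checkmate.

yes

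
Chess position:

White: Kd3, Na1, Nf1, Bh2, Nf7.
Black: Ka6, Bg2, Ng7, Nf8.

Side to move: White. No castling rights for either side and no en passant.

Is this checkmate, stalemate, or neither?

White to move; white king on d3.
In check: no.
Legal moves for White include: Nh8, Nd8, Nh6, Nd6, Ng5, Ne5, Kd4, Kc4, Ke3, Kc3, Ke2, Kd2, Kc2, Bb8, Bc7, Bd6, Be5, Bf4, ... (list truncated; more exist).
White has legal moves and is not in check → neither.

neither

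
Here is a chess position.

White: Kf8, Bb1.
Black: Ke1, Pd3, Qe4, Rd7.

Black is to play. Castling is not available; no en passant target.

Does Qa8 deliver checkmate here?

After Qa8: white king on f8; in check: yes, from the black queen on a8.
King squares — e7: attacked by Rd7; f7: attacked by Rd7; g7: attacked by Rd7; e8: attacked by Qa8; g8: attacked by Qa8.
White has no legal moves → checkmate.

yes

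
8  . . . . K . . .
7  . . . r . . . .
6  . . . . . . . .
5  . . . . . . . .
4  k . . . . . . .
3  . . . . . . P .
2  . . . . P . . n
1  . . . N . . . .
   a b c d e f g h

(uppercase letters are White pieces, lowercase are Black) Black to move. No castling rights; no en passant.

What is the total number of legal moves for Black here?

22

Black to move; king on a4.
In check: no.
Legal moves: Rd8+, Rh7, Rg7, Rf7, Re7+, Rc7, Rb7, Ra7, Rd6, Rd5, Rd4, Rd3, Rd2, Rxd1, Kb5, Ka5, Kb4, Kb3, Ka3, Ng4, Nf3, Nf1.
Count: 22.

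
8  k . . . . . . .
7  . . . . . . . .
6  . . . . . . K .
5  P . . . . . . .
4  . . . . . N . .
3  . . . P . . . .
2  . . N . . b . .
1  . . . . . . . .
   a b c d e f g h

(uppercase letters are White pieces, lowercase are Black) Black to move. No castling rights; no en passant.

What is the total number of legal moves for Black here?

12

Black to move; king on a8.
In check: no.
Legal moves: Kb8, Kb7, Ka7, Ba7, Bb6, Bc5, Bh4, Bd4, Bg3, Be3, Bg1, Be1.
Count: 12.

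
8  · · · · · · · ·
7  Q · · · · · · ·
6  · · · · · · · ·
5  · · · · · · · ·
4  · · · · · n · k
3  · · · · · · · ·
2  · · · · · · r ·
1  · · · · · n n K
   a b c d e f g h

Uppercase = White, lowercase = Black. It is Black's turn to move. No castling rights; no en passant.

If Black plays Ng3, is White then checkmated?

yes

After Ng3: white king on h1; in check: yes, from the black knight on g3.
King squares — g1: attacked by Rg2; g2: attacked by Nf4; h2: attacked by Rg2.
White has no legal moves → checkmate.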